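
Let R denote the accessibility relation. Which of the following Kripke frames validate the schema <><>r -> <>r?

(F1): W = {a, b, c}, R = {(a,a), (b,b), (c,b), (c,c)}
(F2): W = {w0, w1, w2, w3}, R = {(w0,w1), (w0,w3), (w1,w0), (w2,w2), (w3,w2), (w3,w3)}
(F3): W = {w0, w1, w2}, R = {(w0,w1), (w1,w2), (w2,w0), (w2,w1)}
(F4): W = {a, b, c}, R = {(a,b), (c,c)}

Frame correspondent (Sahlqvist): forall x forall y forall z (Rxy & Ryz -> Rxz) — i.e. transitivity.
(F1): ✓.
(F2): fails — Rw1w0 and Rw0w1 but not Rw1w1.
(F3): fails — Rw1w2 and Rw2w0 but not Rw1w0.
(F4): ✓.

(F1), (F4)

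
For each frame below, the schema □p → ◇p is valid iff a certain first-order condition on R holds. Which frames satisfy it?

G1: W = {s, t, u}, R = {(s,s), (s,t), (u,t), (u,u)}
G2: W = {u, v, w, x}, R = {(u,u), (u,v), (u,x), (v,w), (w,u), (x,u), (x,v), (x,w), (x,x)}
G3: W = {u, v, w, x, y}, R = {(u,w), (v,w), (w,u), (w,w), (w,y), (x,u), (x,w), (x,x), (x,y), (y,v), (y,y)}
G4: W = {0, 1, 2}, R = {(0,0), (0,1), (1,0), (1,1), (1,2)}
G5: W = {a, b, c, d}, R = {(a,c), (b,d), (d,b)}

The schema corresponds to seriality: ∀x ∃y Rxy.
G1: fails — world t has no successor.
G2: satisfies the condition.
G3: satisfies the condition.
G4: fails — world 2 has no successor.
G5: fails — world c has no successor.

G2, G3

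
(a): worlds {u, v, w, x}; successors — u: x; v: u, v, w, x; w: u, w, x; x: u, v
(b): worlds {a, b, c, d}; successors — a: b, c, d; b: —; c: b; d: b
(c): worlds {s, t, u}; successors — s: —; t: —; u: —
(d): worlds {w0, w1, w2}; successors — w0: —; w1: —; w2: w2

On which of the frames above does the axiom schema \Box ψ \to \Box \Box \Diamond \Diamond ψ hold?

This is the axiom for a generalized confluence (Geach) condition; its first-order frame correspondent is \forall x \forall z (x R^2 z \to \exists w (xRw \wedge z R^2 w)).
(a): fails — uR²u but no t with uRt and uR²t.
(b): fails — aR²b but no w with aRw and bR²w.
(c): satisfies the condition.
(d): satisfies the condition.

(c), (d)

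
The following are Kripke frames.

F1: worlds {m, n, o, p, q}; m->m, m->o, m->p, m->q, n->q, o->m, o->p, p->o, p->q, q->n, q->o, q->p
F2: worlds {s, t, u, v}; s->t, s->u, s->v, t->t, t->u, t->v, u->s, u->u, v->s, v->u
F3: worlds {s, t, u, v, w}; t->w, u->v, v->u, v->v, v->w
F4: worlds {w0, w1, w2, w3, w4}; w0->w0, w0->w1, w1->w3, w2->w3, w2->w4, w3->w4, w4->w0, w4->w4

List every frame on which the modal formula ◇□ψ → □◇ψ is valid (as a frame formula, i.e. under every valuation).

Frame correspondent (Sahlqvist): ∀x ∀y ∀z (Rxy ∧ Rxz → ∃w (Ryw ∧ Rzw)) — i.e. convergence.
F1: fails — Rmo and Rmp but o and p have no common successor.
F2: satisfies the condition.
F3: fails — Rtw and Rtw but w and w have no common successor.
F4: fails — Rw0w1 and Rw0w0 but w1 and w0 have no common successor.
Valid on: F2.

F2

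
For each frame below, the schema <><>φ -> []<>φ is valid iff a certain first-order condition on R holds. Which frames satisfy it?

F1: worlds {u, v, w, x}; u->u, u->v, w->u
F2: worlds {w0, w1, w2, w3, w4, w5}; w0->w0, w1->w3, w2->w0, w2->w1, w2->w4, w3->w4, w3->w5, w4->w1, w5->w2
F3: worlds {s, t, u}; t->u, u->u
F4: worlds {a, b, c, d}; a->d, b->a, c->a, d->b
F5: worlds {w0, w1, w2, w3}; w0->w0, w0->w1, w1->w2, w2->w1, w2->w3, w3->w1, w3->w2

F3, F4

The schema corresponds to a generalized confluence (Geach) condition: forall x forall y forall z ((x R^2 y & xRz) -> exists w (y = w & zRw)).
F1: fails — uR²u, uRv but no t with u=t and vRt.
F2: fails — w2R²w0, w2Rw1 but no w with w0=w and w1Rw.
F3: condition met.
F4: condition met.
F5: fails — w0R²w0, w0Rw1 but no w with w0=w and w1Rw.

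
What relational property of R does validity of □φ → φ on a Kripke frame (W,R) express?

Reflexivity

Suppose □φ→φ is valid. At any x set V(φ)={w : Rxw}. Then □φ holds at x, so φ holds at x, i.e. Rxx.
The converse is a direct semantic check.
So the correspondent is reflexivity.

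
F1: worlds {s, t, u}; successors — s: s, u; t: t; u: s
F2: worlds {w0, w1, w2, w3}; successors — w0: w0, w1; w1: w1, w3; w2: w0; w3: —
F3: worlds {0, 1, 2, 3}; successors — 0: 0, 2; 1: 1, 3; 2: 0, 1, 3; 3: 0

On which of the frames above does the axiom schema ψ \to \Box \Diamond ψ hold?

F1

Frame correspondent (Sahlqvist): \forall x \forall y (Rxy \to Ryx) — i.e. symmetry.
F1: holds.
F2: fails — Rw1w3 but not Rw3w1.
F3: fails — R23 but not R32.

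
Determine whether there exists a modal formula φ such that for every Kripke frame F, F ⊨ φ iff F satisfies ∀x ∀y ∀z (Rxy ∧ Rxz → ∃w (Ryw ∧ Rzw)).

Yes, by ◇□q → □◇q

This is a Sahlqvist condition; the .2 axiom ◇□q → □◇q defines it.
Suppose ◇□q→□◇q is valid. Take Rxy, Rxz and set V(q)={w : Ryw}. Then □q at y so ◇□q at x, so □◇q at x, so ◇q at z, giving w with Rzw and Ryw.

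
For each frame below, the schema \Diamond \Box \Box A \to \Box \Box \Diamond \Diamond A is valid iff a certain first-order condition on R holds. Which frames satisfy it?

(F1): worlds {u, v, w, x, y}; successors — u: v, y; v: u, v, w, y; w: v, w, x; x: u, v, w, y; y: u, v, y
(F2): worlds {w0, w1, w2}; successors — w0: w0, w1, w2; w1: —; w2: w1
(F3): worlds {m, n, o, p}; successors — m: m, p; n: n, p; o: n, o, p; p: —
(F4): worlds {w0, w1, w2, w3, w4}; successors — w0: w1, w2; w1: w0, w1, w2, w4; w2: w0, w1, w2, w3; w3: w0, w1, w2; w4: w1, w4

(F1), (F4)

This is the axiom for a generalized confluence (Geach) condition; its first-order frame correspondent is \forall x \forall y \forall z ((xRy \wedge x R^2 z) \to \exists w (y R^2 w \wedge z R^2 w)).
(F1): holds.
(F2): fails — w0Rw0, w0R²w1 but no w with w0R²w and w1R²w.
(F3): fails — mRm, mR²p but no w with mR²w and pR²w.
(F4): holds.
Valid on: (F1), (F4).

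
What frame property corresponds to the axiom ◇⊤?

seriality: ∀x ∃y Rxy

◇⊤ holds at w iff w has a successor, so frame-validity of ◇⊤ is exactly seriality. Equivalently via □ψ → ◇ψ:
Suppose □ψ→◇ψ is valid. At any x set V(ψ)=W. Then □ψ at x, so ◇ψ at x, so x has a successor.
Conversely, on a frame with seriality the schema holds at every world under every valuation.
Frame condition: ∀x ∃y Rxy.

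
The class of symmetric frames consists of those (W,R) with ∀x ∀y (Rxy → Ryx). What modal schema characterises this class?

s → □◇s

A defining formula is s → □◇s (the B axiom).
Suppose s→□◇s is valid. Take Rxy and set V(s)={x}. Then s at x, so □◇s at x, so ◇s at y, so some z with Ryz has s; z=x, i.e. Ryx.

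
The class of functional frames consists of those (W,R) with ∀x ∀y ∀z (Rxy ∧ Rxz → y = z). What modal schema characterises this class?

This is partial functionality; the standard corresponding axiom is CD: ◇r → □r.
Suppose ◇r→□r is valid. Take Rxy, Rxz and set V(r)={y}. Then ◇r at x, so □r at x, so r at z, i.e. z=y.

◇r → □r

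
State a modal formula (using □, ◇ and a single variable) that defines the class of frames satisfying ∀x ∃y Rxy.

The condition is seriality. The D schema □p → ◇p defines it.
Suppose □p→◇p is valid. At any x set V(p)=W. Then □p at x, so ◇p at x, so x has a successor.

□p → ◇p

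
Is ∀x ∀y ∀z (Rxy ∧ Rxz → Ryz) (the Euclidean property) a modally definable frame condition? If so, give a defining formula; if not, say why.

This is a Sahlqvist condition; the 5 axiom ◇p → □◇p defines it.
Suppose ◇p→□◇p is valid. Take Rxy, Rxz and set V(p)={y}. Then ◇p at x, so □◇p at x, so ◇p at z, so some w with Rzw has p; w=y, i.e. Rzy. By symmetry of the argument, Ryz.

Yes — defined by ◇p → □◇p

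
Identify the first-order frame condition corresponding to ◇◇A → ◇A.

transitivity: ∀x ∀y ∀z (Rxy ∧ Ryz → Rxz)

Equivalently (dual form): □A → □□A.
Suppose □A→□□A is valid. Take Rxy, Ryz and set V(A)={w : Rxw}. Then □A at x, so □□A at x, so □A at y, so A at z, i.e. Rxz.
Conversely, any frame satisfying ∀x ∀y ∀z (Rxy ∧ Ryz → Rxz) validates the schema.
Frame condition: ∀x ∀y ∀z (Rxy ∧ Ryz → Rxz).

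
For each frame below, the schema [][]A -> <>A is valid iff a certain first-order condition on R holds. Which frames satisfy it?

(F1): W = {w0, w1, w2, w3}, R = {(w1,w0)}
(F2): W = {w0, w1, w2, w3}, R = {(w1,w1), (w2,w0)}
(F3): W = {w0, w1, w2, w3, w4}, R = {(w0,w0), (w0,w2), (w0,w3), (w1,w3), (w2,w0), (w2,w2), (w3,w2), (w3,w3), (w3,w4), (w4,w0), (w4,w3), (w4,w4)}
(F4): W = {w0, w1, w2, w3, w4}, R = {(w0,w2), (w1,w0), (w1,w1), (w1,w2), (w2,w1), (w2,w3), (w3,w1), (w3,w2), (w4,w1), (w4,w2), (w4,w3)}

This is the axiom for a generalized confluence (Geach) condition; its first-order frame correspondent is forall x exists w (x R^2 w & xRw).
(F1): fails — at w0 but no w with w0R²w and w0Rw.
(F2): fails — at w0 but no w with w0R²w and w0Rw.
(F3): satisfies the condition.
(F4): fails — at w0 but no w with w0R²w and w0Rw.

(F3)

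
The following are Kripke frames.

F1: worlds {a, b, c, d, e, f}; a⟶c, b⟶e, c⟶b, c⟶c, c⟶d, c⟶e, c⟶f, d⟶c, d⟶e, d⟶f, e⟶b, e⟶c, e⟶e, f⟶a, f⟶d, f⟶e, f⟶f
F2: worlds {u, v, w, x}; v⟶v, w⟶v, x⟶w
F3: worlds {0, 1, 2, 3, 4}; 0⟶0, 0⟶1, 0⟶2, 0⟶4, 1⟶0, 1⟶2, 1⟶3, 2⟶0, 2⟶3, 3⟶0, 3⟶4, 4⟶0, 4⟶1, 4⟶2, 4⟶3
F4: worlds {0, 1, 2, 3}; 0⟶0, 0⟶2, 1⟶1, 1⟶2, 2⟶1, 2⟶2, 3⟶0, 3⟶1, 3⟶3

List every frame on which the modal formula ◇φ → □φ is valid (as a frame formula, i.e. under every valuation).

This is the axiom for partial functionality; its first-order frame correspondent is ∀x ∀y ∀z (Rxy ∧ Rxz → y = z).
F1: fails — c sees both b and c.
F2: holds.
F3: fails — 0 sees both 0 and 1.
F4: fails — 0 sees both 0 and 2.

F2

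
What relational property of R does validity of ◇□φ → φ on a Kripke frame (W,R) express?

Symmetry

Equivalently (dual form): φ → □◇φ.
Suppose φ→□◇φ is valid. Take Rxy and set V(φ)={x}. Then φ at x, so □◇φ at x, so ◇φ at y, so some z with Ryz has φ; z=x, i.e. Ryx.
Conversely, any frame satisfying ∀x ∀y (Rxy → Ryx) validates the schema.
Frame condition: ∀x ∀y (Rxy → Ryx).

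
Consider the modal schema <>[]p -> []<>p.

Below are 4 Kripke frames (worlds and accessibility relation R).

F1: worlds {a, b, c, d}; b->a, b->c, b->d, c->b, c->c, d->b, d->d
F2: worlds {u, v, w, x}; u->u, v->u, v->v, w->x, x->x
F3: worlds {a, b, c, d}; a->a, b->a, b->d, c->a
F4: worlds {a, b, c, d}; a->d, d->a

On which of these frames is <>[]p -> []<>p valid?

The schema corresponds to convergence: forall x forall y forall z (Rxy & Rxz -> exists w (Ryw & Rzw)).
F1: fails — Rbc and Rba but c and a have no common successor.
F2: ✓.
F3: fails — Rba and Rbd but a and d have no common successor.
F4: ✓.

F2, F4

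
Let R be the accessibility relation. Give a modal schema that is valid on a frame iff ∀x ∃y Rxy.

A defining formula is □q → ◇q (the D axiom).
Suppose □q→◇q is valid. At any x set V(q)=W. Then □q at x, so ◇q at x, so x has a successor.

□q → ◇q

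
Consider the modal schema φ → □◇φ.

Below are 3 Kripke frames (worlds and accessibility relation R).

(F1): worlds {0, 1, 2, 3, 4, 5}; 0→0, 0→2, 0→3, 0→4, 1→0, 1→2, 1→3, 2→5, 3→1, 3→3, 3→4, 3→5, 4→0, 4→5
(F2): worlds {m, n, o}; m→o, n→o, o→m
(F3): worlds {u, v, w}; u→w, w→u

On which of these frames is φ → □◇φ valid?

This is the axiom for symmetry; its first-order frame correspondent is ∀x ∀y (Rxy → Ryx).
(F1): fails — R10 but not R01.
(F2): fails — Rno but not Ron.
(F3): condition met.

(F3)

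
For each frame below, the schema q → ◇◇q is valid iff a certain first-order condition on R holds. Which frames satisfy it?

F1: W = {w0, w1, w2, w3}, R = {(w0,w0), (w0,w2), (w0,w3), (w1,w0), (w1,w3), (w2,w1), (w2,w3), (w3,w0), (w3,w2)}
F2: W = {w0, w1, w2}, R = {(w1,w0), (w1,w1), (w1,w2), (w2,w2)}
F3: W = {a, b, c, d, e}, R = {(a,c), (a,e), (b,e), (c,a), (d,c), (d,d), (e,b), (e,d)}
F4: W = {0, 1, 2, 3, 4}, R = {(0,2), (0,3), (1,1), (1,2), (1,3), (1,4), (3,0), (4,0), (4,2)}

F3

This is the axiom for a generalized confluence (Geach) condition; its first-order frame correspondent is ∀x ∃w (x = w ∧ xR²w).
F1: fails — at w1 but no w with w1=w and w1R²w.
F2: fails — at w0 but no w with w0=w and w0R²w.
F3: satisfies the condition.
F4: fails — at 2 but no w with 2=w and 2R²w.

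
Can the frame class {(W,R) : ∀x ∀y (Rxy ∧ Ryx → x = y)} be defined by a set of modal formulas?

Not definable by any modal formula

Modal frame validity is preserved under surjective bounded morphisms.
The 6-cycle (worlds 0,1,2,3,4,5 with 0→1→2→3→4→5→0) is antisymmetric. Sending even-indexed worlds to s and odd-indexed worlds to t is a surjective bounded morphism onto the two-world frame with s↔t, which is not antisymmetric.
Hence antisymmetry is not modally definable.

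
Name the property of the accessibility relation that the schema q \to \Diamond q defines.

reflexivity

Replacing q by ¬q and contraposing gives the equivalent schema □q → q.
Suppose □q→q is valid. At any x set V(q)={w : Rxw}. Then □q holds at x, so q holds at x, i.e. Rxx.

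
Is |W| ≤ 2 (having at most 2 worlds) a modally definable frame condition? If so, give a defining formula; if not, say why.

No

Modal frame validity is preserved under disjoint unions.
Any modal formula valid on each of 3 disjoint one-world frames is valid on their disjoint union (validity is preserved under disjoint unions). Each one-world frame has |W|=1≤2, but the union has |W|=3.
So no modal formula (or set of formulas) defines exactly the |W|≤2 frames.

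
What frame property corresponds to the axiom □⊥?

emptiness of R

□⊥ is valid iff no world has any successor (otherwise □⊥ fails at any world with one).
The converse is a direct semantic check.
Frame condition: ∀x ∀y ¬Rxy.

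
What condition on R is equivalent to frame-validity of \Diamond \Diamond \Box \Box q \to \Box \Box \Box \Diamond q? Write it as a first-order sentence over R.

This is a Sahlqvist (Geach-type) schema ◇^2□^2q → □^3◇^1q.
Minimal-valuation argument: fix x; take any y with xR^2y and any z with xR^3z. Set V(q) to the set of worlds R-reachable from y in exactly 2 steps. Then □^2q holds at y, so the antecedent holds at x; validity forces ◇^1q at z, giving a w with zR^1w and yR^2w.
First-order correspondent: \forall x \forall y \forall z ((x R^2 y \wedge x R^3 z) \to \exists w (y R^2 w \wedge zRw)).

\forall x \forall y \forall z ((x R^2 y \wedge x R^3 z) \to \exists w (y R^2 w \wedge zRw))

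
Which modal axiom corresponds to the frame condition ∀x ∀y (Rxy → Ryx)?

The condition is symmetry. The B schema p → □◇p defines it.
Suppose p→□◇p is valid. Take Rxy and set V(p)={x}. Then p at x, so □◇p at x, so ◇p at y, so some z with Ryz has p; z=x, i.e. Ryx.

p → □◇p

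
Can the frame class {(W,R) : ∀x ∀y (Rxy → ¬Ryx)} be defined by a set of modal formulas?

Not definable by any modal formula

Modal frame validity is preserved under surjective bounded morphisms.
The 3-cycle (worlds w0,w1,w2 with w0→w1→w2→w0) is asymmetric. Mapping every world to a single reflexive point • is a surjective bounded morphism, and the reflexive point is not asymmetric (R•• but asymmetry requires ¬R••).
So no modal formula (or set of formulas) defines exactly the asymmetric frames.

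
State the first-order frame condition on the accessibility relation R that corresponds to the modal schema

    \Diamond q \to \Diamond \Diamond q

This is a Sahlqvist (Geach-type) schema ◇^1□^0q → □^0◇^2q.
First-order correspondent: \forall x \forall y (xRy \to \exists w (y = w \wedge x R^2 w)).

\forall x \forall y (xRy \to \exists w (y = w \wedge x R^2 w))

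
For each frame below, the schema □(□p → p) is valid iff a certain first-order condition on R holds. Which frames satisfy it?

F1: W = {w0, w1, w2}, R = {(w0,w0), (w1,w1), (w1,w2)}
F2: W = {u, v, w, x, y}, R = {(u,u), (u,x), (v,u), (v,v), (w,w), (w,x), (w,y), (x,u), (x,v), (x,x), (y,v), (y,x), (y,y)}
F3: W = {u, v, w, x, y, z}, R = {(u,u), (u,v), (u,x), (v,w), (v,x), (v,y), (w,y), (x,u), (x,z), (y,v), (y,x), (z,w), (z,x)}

This is the axiom for shift-reflexivity; its first-order frame correspondent is ∀x ∀y (Rxy → Ryy).
F1: fails — Rw1w2 but not Rw2w2.
F2: holds.
F3: fails — Ruv but not Rvv.

F2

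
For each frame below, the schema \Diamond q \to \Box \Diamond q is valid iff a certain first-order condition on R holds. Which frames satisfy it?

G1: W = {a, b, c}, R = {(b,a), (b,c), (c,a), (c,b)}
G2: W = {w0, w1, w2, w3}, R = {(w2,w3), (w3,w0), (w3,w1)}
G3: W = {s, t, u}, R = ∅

G3

The schema corresponds to the Euclidean property: \forall x \forall y \forall z (Rxy \wedge Rxz \to Ryz).
G1: fails — Rba and Rba but not Raa.
G2: fails — Rw2w3 and Rw2w3 but not Rw3w3.
G3: condition met.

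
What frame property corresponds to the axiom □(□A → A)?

shift-reflexivity

This schema is the T□ axiom.
It corresponds to shift-reflexivity: ∀x ∀y (Rxy → Ryy).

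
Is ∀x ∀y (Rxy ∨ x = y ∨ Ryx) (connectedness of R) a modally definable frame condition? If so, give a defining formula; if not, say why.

Any modally definable frame class is closed under disjoint unions.
Take 4 disjoint single-world reflexive frames: each is trivially connected, but their disjoint union has 4 worlds with no edge between distinct components, so it is not connected.
So the class is not modally definable.

No — not modally definable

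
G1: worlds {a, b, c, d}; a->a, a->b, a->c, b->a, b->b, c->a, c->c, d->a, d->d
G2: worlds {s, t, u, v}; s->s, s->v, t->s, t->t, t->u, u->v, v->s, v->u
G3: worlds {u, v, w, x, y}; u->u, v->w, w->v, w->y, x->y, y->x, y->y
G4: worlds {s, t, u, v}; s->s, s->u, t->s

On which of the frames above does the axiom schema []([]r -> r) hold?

G1

The schema corresponds to shift-reflexivity: forall x forall y (Rxy -> Ryy).
G1: satisfies the condition.
G2: fails — Ruv but not Rvv.
G3: fails — Ryx but not Rxx.
G4: fails — Rsu but not Ruu.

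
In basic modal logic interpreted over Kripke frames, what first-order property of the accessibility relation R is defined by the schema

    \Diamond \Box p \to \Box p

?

the Euclidean property

This is a form of the 5 axiom.
Its frame correspondent is the Euclidean property — \forall x \forall y \forall z (Rxy \wedge Rxz \to Ryz).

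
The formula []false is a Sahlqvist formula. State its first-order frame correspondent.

emptiness of R: forall x forall y ~Rxy

□⊥ is valid iff no world has any successor (otherwise □⊥ fails at any world with one).
Conversely, on a frame with emptiness of R the schema holds at every world under every valuation.
Frame condition: forall x forall y ~Rxy.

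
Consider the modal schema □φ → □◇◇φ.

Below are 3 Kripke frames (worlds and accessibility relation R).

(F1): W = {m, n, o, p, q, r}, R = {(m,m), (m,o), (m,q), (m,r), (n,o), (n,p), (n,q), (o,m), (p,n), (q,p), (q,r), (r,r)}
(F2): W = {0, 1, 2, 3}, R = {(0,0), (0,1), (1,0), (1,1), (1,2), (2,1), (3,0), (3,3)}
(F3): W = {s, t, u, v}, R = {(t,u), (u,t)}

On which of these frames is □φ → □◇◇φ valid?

Frame correspondent (Sahlqvist): ∀x ∀z (xRz → ∃w (xRw ∧ zR²w)) — i.e. a generalized confluence (Geach) condition.
(F1): fails — nRq but no w with nRw and qR²w.
(F2): holds.
(F3): holds.
Valid on: (F2), (F3).

(F2), (F3)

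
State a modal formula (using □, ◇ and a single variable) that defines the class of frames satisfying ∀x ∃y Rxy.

□p → ◇p

The condition is seriality. The D schema □p → ◇p defines it.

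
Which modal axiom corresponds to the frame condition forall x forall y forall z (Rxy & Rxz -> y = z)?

This is partial functionality; the standard corresponding axiom is CD: ◇ψ → □ψ.
Suppose ◇ψ→□ψ is valid. Take Rxy, Rxz and set V(ψ)={y}. Then ◇ψ at x, so □ψ at x, so ψ at z, i.e. z=y.

◇ψ → □ψ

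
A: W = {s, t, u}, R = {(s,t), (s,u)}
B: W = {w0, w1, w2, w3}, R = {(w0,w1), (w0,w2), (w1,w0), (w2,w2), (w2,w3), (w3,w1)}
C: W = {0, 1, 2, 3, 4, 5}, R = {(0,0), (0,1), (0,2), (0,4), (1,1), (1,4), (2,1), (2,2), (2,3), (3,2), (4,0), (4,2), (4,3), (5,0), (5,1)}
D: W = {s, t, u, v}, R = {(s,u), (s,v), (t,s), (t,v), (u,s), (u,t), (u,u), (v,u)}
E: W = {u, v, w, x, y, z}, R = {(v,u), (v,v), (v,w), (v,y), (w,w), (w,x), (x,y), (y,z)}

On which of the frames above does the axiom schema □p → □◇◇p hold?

The schema corresponds to a generalized confluence (Geach) condition: ∀x ∀z (xRz → ∃w (xRw ∧ zR²w)).
A: fails — sRt but no w with sRw and tR²w.
B: fails — w2Rw3 but no w with w2Rw and w3R²w.
C: ✓.
D: ✓.
E: fails — vRu but no t with vRt and uR²t.

C, D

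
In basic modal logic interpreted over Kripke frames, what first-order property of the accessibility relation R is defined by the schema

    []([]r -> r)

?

shift-reflexivity

Suppose □(□r→r) is valid. Take Rxy and set V(r)={w : Ryw}. Then at y, □r holds; since □(□r→r) at x, □r→r at y, so r at y, i.e. Ryy.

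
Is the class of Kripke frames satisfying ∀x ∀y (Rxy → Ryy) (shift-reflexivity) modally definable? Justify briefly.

The condition is shift-reflexivity. A defining modal formula is □(□r → r).

Definable; □(□r → r) defines it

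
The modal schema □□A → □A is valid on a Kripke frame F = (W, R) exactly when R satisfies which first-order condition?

Suppose □□A→□A is valid. Take Rxy and set V(A)={w : xR²w}. Then □□A at x, so □A at x, so A at y, i.e. ∃z(Rxz∧Rzy).

density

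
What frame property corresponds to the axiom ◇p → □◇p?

the Euclidean property

This is the 5 axiom.
Its frame correspondent is the Euclidean property — ∀x ∀y ∀z (Rxy ∧ Rxz → Ryz).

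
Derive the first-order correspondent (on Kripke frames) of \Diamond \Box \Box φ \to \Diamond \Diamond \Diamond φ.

This is a Sahlqvist (Geach-type) schema ◇^1□^2φ → □^0◇^3φ.
Minimal-valuation argument: fix x; take any y with xR^1y and any z with xR^0z. Set V(φ) to the set of worlds R-reachable from y in exactly 2 steps. Then □^2φ holds at y, so the antecedent holds at x; validity forces ◇^3φ at z, giving a w with zR^3w and yR^2w.
First-order correspondent: \forall x \forall y (xRy \to \exists w (y R^2 w \wedge x R^3 w)).

\forall x \forall y (xRy \to \exists w (y R^2 w \wedge x R^3 w))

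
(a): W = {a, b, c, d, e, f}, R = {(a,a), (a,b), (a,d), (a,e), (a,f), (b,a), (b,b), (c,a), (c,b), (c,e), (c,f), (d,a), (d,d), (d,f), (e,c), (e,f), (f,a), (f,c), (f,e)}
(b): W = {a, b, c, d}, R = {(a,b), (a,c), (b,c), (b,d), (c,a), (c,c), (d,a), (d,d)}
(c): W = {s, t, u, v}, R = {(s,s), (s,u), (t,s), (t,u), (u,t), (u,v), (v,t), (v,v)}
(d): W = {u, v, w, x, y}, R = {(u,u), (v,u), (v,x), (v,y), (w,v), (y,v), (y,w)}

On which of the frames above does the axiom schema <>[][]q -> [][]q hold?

Frame correspondent (Sahlqvist): forall x forall y forall z ((xRy & x R^2 z) -> exists w (y R^2 w & z = w)) — i.e. a generalized confluence (Geach) condition.
(a): fails — aRb, aR²c but no w with bR²w and c=w.
(b): fails — aRc, aR²d but no w with cR²w and d=w.
(c): holds.
(d): fails — vRu, vR²v but no t with uR²t and v=t.
Valid on: (c).

(c)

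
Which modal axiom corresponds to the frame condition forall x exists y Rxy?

The condition is seriality. The D schema □q → ◇q defines it.
Suppose □q→◇q is valid. At any x set V(q)=W. Then □q at x, so ◇q at x, so x has a successor.

□q → ◇q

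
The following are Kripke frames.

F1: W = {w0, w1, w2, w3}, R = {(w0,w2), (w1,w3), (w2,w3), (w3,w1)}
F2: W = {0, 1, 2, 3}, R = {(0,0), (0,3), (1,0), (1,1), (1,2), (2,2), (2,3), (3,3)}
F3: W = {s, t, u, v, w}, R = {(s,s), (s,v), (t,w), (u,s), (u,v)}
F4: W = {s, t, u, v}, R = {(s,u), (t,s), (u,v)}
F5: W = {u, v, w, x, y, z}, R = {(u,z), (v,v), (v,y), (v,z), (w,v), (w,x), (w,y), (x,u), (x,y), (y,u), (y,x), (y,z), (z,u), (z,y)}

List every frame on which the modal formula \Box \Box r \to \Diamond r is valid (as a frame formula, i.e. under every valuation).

F2

This is the axiom for a generalized confluence (Geach) condition; its first-order frame correspondent is \forall x \exists w (x R^2 w \wedge xRw).
F1: fails — at w0 but no w with w0R²w and w0Rw.
F2: condition met.
F3: fails — at t but no w* with tR²w* and tRw*.
F4: fails — at s but no w with sR²w and sRw.
F5: fails — at u but no t with uR²t and uRt.
Valid on: F2.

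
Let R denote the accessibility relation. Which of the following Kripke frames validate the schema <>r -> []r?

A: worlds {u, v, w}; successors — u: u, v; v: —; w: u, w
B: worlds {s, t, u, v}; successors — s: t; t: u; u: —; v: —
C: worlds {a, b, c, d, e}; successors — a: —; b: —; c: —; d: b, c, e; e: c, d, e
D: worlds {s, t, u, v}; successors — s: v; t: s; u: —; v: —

Frame correspondent (Sahlqvist): forall x forall y forall z (Rxy & Rxz -> y = z) — i.e. partial functionality.
A: fails — u sees both u and v.
B: ✓.
C: fails — d sees both b and c.
D: ✓.

B, D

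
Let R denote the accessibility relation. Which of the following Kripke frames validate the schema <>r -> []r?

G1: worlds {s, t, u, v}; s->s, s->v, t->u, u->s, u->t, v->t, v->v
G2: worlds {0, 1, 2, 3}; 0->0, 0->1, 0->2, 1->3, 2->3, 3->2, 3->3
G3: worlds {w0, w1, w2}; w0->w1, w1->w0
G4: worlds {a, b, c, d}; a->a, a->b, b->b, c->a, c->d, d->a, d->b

G3

The schema corresponds to partial functionality: forall x forall y forall z (Rxy & Rxz -> y = z).
G1: fails — s sees both s and v.
G2: fails — 0 sees both 0 and 1.
G3: condition met.
G4: fails — a sees both a and b.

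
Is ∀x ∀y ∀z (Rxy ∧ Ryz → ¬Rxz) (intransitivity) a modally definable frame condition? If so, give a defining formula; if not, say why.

If a class were modally definable it would be closed under surjective bounded morphisms (Goldblatt–Thomason).
The 5-cycle (worlds w0,w1,w2,w3,w4 with w0→w1→w2→w3→w4→w0) is intransitive. Mapping every world to a single reflexive point • is a surjective bounded morphism; the reflexive point is not intransitive (R••∧R•• but R••).
So no modal formula (or set of formulas) defines exactly the intransitive frames.

No — not modally definable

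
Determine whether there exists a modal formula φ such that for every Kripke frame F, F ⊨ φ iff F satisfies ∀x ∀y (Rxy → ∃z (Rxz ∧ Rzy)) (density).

Yes — defined by □□r → □r

The condition is density. A defining modal formula is □□r → □r.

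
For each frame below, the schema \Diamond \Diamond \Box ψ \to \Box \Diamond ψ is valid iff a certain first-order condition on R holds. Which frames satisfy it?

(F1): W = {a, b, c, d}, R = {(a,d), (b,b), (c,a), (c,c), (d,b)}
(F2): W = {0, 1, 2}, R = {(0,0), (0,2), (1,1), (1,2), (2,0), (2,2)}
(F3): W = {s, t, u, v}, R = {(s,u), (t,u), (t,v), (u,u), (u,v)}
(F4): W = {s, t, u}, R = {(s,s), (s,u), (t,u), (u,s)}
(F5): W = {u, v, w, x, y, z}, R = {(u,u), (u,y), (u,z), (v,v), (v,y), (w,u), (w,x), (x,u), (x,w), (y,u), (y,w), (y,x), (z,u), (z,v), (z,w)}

This is the axiom for a generalized confluence (Geach) condition; its first-order frame correspondent is \forall x \forall y \forall z ((x R^2 y \wedge xRz) \to \exists w (yRw \wedge zRw)).
(F1): fails — cR²a, cRc but no w with aRw and cRw.
(F2): satisfies the condition.
(F3): fails — sR²v, sRu but no w with vRw and uRw.
(F4): satisfies the condition.
(F5): fails — uR²v, uRy but no t with vRt and yRt.
Valid on: (F2), (F4).

(F2), (F4)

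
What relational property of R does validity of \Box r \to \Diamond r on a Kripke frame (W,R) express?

Seriality

This is the D axiom.
It corresponds to seriality: \forall x \exists y Rxy.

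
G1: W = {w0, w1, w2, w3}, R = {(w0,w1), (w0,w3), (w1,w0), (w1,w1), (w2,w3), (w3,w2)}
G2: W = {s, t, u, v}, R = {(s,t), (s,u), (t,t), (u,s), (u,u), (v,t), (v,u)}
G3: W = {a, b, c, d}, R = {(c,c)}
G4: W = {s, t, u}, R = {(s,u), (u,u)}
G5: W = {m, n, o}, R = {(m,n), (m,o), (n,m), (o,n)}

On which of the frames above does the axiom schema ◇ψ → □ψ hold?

G3, G4

The schema corresponds to partial functionality: ∀x ∀y ∀z (Rxy ∧ Rxz → y = z).
G1: fails — w0 sees both w1 and w3.
G2: fails — s sees both t and u.
G3: satisfies the condition.
G4: satisfies the condition.
G5: fails — m sees both n and o.
Valid on: G3, G4.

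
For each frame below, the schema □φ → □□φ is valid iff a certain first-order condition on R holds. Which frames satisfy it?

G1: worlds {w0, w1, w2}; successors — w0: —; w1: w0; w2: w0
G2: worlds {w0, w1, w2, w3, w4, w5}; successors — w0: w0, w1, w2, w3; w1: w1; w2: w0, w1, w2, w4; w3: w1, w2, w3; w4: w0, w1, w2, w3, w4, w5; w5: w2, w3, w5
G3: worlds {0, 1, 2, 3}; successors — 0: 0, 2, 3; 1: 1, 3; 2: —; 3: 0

G1

The schema corresponds to transitivity: ∀x ∀y ∀z (Rxy ∧ Ryz → Rxz).
G1: condition met.
G2: fails — Rw2w4 and Rw4w3 but not Rw2w3.
G3: fails — R13 and R30 but not R10.
Valid on: G1.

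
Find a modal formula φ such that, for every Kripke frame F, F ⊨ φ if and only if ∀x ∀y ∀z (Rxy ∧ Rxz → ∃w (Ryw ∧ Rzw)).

◇□q → □◇q

This is convergence; the standard corresponding axiom is .2: ◇□q → □◇q.
Suppose ◇□q→□◇q is valid. Take Rxy, Rxz and set V(q)={w : Ryw}. Then □q at y so ◇□q at x, so □◇q at x, so ◇q at z, giving w with Rzw and Ryw.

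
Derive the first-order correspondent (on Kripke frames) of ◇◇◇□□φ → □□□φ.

This is a Sahlqvist (Geach-type) schema ◇^3□^2φ → □^3◇^0φ.
First-order correspondent: ∀x ∀y ∀z ((xR³y ∧ xR³z) → ∃w (yR²w ∧ z = w)).

∀x ∀y ∀z ((xR³y ∧ xR³z) → ∃w (yR²w ∧ z = w))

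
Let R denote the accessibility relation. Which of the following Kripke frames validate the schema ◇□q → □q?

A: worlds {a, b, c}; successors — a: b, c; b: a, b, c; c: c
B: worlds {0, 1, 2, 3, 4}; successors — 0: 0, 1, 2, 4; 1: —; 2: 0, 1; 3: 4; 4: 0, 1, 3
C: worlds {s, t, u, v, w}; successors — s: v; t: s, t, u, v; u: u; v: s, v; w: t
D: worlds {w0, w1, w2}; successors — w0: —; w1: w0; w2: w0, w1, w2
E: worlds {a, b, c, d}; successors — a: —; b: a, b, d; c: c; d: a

The schema corresponds to the Euclidean property: ∀x ∀y ∀z (Rxy ∧ Rxz → Ryz).
A: fails — Rac and Rab but not Rcb.
B: fails — R02 and R02 but not R22.
C: fails — Rtv and Rtt but not Rvt.
D: fails — Rw1w0 and Rw1w0 but not Rw0w0.
E: fails — Rba and Rbb but not Rab.
Valid on no frame.

none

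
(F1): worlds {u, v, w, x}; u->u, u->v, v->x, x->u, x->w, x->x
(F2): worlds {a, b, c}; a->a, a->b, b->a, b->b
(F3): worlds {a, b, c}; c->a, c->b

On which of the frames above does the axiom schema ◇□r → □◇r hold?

The schema corresponds to convergence: ∀x ∀y ∀z (Rxy ∧ Rxz → ∃w (Ryw ∧ Rzw)).
(F1): fails — Ruv and Ruu but v and u have no common successor.
(F2): ✓.
(F3): fails — Rca and Rca but a and a have no common successor.
Valid on: (F2).

(F2)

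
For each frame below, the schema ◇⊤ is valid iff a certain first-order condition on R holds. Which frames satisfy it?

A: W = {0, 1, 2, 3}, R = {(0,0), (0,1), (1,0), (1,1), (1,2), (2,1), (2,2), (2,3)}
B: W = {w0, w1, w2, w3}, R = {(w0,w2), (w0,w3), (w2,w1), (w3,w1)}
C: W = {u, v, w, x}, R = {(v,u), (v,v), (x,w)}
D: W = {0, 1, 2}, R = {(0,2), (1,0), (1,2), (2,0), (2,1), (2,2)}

The schema corresponds to seriality: ∀x ∃y Rxy.
A: fails — world 3 has no successor.
B: fails — world w1 has no successor.
C: fails — world u has no successor.
D: condition met.

D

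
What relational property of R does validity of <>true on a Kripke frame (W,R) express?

◇⊤ holds at w iff w has a successor, so frame-validity of ◇⊤ is exactly seriality. Equivalently via □p → ◇p:
Suppose □p→◇p is valid. At any x set V(p)=W. Then □p at x, so ◇p at x, so x has a successor.
Conversely, any frame satisfying forall x exists y Rxy validates the schema.
So the correspondent is seriality.

seriality: forall x exists y Rxy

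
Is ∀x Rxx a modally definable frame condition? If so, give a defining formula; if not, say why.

Yes — defined by □q → q

Yes: it is reflexivity, defined by the T schema □q → q.
Suppose □q→q is valid. At any x set V(q)={w : Rxw}. Then □q holds at x, so q holds at x, i.e. Rxx.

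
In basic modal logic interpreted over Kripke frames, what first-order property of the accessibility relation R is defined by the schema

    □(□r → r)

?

Shift-reflexivity

This schema is the T□ axiom.
It corresponds to shift-reflexivity: ∀x ∀y (Rxy → Ryy).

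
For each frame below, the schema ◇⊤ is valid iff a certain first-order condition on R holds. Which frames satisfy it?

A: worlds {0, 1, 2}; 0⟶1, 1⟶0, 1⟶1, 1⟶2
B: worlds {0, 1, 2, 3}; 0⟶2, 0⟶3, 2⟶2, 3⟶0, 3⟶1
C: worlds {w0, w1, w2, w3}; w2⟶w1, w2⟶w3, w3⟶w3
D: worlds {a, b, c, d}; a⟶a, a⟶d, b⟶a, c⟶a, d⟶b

D

Frame correspondent (Sahlqvist): ∀x ∃y Rxy — i.e. seriality.
A: fails — world 2 has no successor.
B: fails — world 1 has no successor.
C: fails — world w0 has no successor.
D: condition met.
Valid on: D.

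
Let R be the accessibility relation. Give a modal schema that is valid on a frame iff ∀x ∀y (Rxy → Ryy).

□(□q → q)

The condition is shift-reflexivity. The T□ schema □(□q → q) defines it.
Suppose □(□q→q) is valid. Take Rxy and set V(q)={w : Ryw}. Then at y, □q holds; since □(□q→q) at x, □q→q at y, so q at y, i.e. Ryy.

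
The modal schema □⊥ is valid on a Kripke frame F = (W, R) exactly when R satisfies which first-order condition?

emptiness of R

□⊥ is valid iff no world has any successor (otherwise □⊥ fails at any world with one).
The converse is a direct semantic check.
Frame condition: ∀x ∀y ¬Rxy.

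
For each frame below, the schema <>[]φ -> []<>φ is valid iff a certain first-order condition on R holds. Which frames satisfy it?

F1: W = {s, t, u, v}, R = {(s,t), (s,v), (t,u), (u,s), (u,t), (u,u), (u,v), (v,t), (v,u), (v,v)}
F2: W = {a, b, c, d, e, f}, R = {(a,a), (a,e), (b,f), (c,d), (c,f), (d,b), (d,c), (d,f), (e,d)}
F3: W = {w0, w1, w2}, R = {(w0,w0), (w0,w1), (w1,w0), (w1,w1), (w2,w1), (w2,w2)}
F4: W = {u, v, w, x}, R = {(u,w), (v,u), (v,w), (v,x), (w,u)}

The schema corresponds to convergence: forall x forall y forall z (Rxy & Rxz -> exists w (Ryw & Rzw)).
F1: fails — Rut and Rus but t and s have no common successor.
F2: fails — Rae and Raa but e and a have no common successor.
F3: satisfies the condition.
F4: fails — Rvw and Rvu but w and u have no common successor.
Valid on: F3.

F3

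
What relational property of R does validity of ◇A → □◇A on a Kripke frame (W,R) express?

The Euclidean property

Suppose ◇A→□◇A is valid. Take Rxy, Rxz and set V(A)={y}. Then ◇A at x, so □◇A at x, so ◇A at z, so some w with Rzw has A; w=y, i.e. Rzy. By symmetry of the argument, Ryz.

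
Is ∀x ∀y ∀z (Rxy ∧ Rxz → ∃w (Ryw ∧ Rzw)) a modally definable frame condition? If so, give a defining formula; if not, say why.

Definable; ◇□r → □◇r defines it

The condition is convergence. A defining modal formula is ◇□r → □◇r.
Suppose ◇□r→□◇r is valid. Take Rxy, Rxz and set V(r)={w : Ryw}. Then □r at y so ◇□r at x, so □◇r at x, so ◇r at z, giving w with Rzw and Ryw.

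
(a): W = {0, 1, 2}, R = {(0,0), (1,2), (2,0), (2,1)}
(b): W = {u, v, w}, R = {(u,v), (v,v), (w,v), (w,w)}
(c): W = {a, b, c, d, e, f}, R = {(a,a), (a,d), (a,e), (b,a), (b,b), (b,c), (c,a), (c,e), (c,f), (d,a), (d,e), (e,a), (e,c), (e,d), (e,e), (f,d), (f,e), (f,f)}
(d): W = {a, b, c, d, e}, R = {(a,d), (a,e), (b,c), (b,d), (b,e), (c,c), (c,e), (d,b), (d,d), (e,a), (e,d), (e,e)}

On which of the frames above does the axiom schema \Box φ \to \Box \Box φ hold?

(b)

Frame correspondent (Sahlqvist): \forall x \forall y \forall z (Rxy \wedge Ryz \to Rxz) — i.e. transitivity.
(a): fails — R12 and R20 but not R10.
(b): condition met.
(c): fails — Rbc and Rcf but not Rbf.
(d): fails — Rae and Rea but not Raa.
Valid on: (b).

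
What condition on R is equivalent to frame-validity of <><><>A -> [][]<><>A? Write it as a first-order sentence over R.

This is a Sahlqvist (Geach-type) schema ◇^3□^0A → □^2◇^2A.
Minimal-valuation argument: fix x; take any y with xR^3y and any z with xR^2z. Set V(A) to the set of worlds R-reachable from y in exactly 0 steps. Then □^0A holds at y, so the antecedent holds at x; validity forces ◇^2A at z, giving a w with zR^2w and yR^0w.
First-order correspondent: forall x forall y forall z ((x R^3 y & x R^2 z) -> exists w (y = w & z R^2 w)).

forall x forall y forall z ((x R^3 y & x R^2 z) -> exists w (y = w & z R^2 w))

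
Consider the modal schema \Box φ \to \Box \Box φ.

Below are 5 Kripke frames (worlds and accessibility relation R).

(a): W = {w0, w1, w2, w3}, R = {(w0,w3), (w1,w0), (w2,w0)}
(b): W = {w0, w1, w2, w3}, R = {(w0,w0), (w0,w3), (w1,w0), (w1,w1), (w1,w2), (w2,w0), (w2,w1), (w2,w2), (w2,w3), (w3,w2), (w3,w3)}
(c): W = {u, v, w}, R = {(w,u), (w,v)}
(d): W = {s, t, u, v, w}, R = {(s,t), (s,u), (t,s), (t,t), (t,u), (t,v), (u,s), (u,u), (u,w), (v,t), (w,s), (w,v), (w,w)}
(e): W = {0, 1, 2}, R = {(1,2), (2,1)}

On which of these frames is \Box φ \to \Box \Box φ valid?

(c)

This is the axiom for transitivity; its first-order frame correspondent is \forall x \forall y \forall z (Rxy \wedge Ryz \to Rxz).
(a): fails — Rw1w0 and Rw0w3 but not Rw1w3.
(b): fails — Rw1w0 and Rw0w3 but not Rw1w3.
(c): satisfies the condition.
(d): fails — Ruw and Rwv but not Ruv.
(e): fails — R12 and R21 but not R11.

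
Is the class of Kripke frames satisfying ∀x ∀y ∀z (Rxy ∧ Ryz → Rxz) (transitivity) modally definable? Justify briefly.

Yes: it is transitivity, defined by the 4 schema □p → □□p.

Definable; □p → □□p defines it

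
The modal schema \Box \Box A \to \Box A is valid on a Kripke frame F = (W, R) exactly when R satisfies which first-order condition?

density

Suppose □□A→□A is valid. Take Rxy and set V(A)={w : xR²w}. Then □□A at x, so □A at x, so A at y, i.e. ∃z(Rxz∧Rzy).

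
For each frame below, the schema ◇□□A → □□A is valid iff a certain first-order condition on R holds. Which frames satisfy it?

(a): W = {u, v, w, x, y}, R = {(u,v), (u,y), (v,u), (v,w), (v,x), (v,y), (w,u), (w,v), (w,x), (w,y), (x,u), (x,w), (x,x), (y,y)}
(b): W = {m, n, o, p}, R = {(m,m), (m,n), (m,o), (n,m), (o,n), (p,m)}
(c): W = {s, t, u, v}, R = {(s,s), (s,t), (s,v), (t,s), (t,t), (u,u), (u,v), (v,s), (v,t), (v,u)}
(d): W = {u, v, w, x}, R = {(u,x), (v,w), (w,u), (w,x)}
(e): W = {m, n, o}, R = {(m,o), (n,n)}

The schema corresponds to a generalized confluence (Geach) condition: ∀x ∀y ∀z ((xRy ∧ xR²z) → ∃w (yR²w ∧ z = w)).
(a): fails — uRy, uR²u but no t with yR²t and u=t.
(b): fails — mRo, mR²n but no w with oR²w and n=w.
(c): fails — sRt, sR²u but no w with tR²w and u=w.
(d): fails — vRw, vR²u but no t with wR²t and u=t.
(e): ✓.
Valid on: (e).

(e)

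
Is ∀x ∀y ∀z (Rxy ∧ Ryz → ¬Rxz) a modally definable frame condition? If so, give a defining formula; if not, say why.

Any modally definable frame class is closed under surjective bounded morphisms.
The 3-cycle (worlds s,t,u with s→t→u→s) is intransitive. Mapping every world to a single reflexive point • is a surjective bounded morphism; the reflexive point is not intransitive (R••∧R•• but R••).
Hence intransitivity is not modally definable.

No — not modally definable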